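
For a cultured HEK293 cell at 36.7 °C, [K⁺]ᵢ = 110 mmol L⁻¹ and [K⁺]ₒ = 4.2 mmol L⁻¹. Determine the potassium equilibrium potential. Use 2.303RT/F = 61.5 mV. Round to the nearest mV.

E = (61.5/z) · log₁₀([K⁺]_out/[K⁺]_in) with z = +1.
= (61.5/1) · log₁₀(4.2/110) = 61.50 · log₁₀(0.03818)
= 61.50 · (-1.4181) = -87.22 mV

-87 mV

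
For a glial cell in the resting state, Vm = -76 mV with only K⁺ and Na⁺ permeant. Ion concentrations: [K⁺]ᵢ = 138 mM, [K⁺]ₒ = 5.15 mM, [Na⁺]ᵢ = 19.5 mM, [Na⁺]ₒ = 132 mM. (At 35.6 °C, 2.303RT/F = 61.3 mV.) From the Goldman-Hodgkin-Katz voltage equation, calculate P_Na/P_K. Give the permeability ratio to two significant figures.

Let α = P_Na/P_K. GHK: Vm = 61.3·log₁₀[(Kₒ + α·Naₒ)/(Kᵢ + α·Naᵢ)].
10^(Vm/61.3) = 10^(-76.0/61.3) = 0.05757
So 0.05757·(Kᵢ + α·Naᵢ) = Kₒ + α·Naₒ → α = (0.05757·138.0 − 5.15) / (132.0 − 0.05757·19.5)
α = (7.945 − 5.15) / (132.0 − 1.123) = 2.795/130.9 = 0.02135

0.021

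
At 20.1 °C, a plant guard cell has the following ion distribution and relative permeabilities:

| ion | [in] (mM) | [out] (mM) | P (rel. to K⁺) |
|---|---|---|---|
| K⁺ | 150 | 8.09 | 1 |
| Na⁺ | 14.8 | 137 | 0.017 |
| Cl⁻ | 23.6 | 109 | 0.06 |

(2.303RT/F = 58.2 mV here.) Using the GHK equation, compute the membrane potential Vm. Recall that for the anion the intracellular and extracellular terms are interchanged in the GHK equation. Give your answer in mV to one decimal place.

-65.3 mV

Vm = 58.2 · log₁₀[(Σ P·[cation]ₒ + Σ P·[anion]ᵢ) / (Σ P·[cation]ᵢ + Σ P·[anion]ₒ)]
Numerator = 1×8.09 + 0.017×137 + 0.06×23.6 = 11.84
Denominator = 1×150 + 0.017×14.8 + 0.06×109 = 156.8
Vm = 58.2 · log₁₀(0.075482) = 58.2 × (-1.1222) = -65.31 mV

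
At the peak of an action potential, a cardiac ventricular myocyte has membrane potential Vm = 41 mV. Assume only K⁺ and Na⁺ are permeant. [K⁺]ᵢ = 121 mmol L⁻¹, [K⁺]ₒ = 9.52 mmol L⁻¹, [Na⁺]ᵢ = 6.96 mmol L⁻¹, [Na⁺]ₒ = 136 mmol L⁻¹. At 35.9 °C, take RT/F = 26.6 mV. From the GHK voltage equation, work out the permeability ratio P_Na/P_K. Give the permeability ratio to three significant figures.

Let α = P_Na/P_K. GHK: Vm = 26.6·ln[(Kₒ + α·Naₒ)/(Kᵢ + α·Naᵢ)].
e^(Vm/26.6) = e^(41.0/26.6) = 4.6709
So 4.6709·(Kᵢ + α·Naᵢ) = Kₒ + α·Naₒ → α = (4.6709·121.0 − 9.52) / (136.0 − 4.6709·6.96)
α = (565.2 − 9.52) / (136.0 − 32.51) = 555.7/103.5 = 5.369

5.37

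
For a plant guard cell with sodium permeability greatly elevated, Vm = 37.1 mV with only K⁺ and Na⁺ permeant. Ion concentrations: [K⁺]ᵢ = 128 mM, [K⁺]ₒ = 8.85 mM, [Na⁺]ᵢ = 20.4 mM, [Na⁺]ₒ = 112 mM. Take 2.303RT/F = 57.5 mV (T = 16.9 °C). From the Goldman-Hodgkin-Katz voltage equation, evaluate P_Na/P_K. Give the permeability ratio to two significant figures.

Let α = P_Na/P_K. GHK: Vm = 57.5·log₁₀[(Kₒ + α·Naₒ)/(Kᵢ + α·Naᵢ)].
10^(Vm/57.5) = 10^(37.1/57.5) = 4.4179
So 4.4179·(Kᵢ + α·Naᵢ) = Kₒ + α·Naₒ → α = (4.4179·128.0 − 8.85) / (112.0 − 4.4179·20.4)
α = (565.5 − 8.85) / (112.0 − 90.13) = 556.6/21.87 = 25.45

25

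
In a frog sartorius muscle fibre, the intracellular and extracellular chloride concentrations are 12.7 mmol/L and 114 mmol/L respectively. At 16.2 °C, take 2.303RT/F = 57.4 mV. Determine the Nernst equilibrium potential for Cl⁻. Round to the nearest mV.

-55 mV

E = (57.4/z) · log₁₀([Cl⁻]_out/[Cl⁻]_in) with z = -1.
For an anion, dividing by z = -1 reverses the sign.
= (57.4/-1) · log₁₀(114/12.7) = -57.40 · log₁₀(8.976)
= -57.40 · (0.9531) = -54.71 mV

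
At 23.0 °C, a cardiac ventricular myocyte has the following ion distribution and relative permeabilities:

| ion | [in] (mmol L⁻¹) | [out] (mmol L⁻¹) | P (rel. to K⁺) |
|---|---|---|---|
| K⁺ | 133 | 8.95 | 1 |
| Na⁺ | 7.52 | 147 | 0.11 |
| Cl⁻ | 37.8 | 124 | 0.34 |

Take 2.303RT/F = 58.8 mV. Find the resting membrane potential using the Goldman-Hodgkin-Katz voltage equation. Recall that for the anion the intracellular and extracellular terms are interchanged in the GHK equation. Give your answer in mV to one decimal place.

Vm = 58.8 · log₁₀[(Σ P·[cation]ₒ + Σ P·[anion]ᵢ) / (Σ P·[cation]ᵢ + Σ P·[anion]ₒ)]
Numerator = 1×8.95 + 0.11×147 + 0.34×37.8 = 37.97
Denominator = 1×133 + 0.11×7.52 + 0.34×124 = 176
Vm = 58.8 · log₁₀(0.21577) = 58.8 × (-0.6660) = -39.16 mV

-39.2 mV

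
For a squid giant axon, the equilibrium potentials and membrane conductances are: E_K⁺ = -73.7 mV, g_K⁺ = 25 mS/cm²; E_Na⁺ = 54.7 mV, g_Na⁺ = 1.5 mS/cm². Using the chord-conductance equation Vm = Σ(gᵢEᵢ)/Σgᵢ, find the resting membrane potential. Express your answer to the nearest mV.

-66 mV

Σ gᵢEᵢ = 25·(-73.7) + 1.5·(54.7) = -1760.45
Σ gᵢ = 25 + 1.5 = 26.5
Vm = -1760.45 / 26.5 = -66.43 mV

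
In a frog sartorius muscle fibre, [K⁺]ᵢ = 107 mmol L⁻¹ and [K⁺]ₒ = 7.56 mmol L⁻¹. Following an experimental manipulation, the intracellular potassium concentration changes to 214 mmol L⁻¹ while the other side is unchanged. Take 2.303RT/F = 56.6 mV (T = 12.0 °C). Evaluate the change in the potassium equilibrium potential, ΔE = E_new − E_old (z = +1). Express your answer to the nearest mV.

E_old = (56.6/1)·log₁₀(7.56/107) = -65.14 mV
E_new = (56.6/1)·log₁₀(7.56/214) = -82.18 mV
ΔE = -82.18 − (-65.14) = -17.04 mV

-17 mV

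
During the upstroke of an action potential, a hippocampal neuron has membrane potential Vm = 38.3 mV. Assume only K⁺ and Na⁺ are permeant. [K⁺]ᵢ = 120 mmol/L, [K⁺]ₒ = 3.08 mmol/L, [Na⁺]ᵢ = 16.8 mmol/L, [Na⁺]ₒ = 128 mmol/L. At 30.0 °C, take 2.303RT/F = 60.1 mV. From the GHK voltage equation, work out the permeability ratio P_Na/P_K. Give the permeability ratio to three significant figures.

9.39

Let α = P_Na/P_K. GHK: Vm = 60.1·log₁₀[(Kₒ + α·Naₒ)/(Kᵢ + α·Naᵢ)].
10^(Vm/60.1) = 10^(38.3/60.1) = 4.3378
So 4.3378·(Kᵢ + α·Naᵢ) = Kₒ + α·Naₒ → α = (4.3378·120.0 − 3.08) / (128.0 − 4.3378·16.8)
α = (520.5 − 3.08) / (128.0 − 72.88) = 517.5/55.12 = 9.387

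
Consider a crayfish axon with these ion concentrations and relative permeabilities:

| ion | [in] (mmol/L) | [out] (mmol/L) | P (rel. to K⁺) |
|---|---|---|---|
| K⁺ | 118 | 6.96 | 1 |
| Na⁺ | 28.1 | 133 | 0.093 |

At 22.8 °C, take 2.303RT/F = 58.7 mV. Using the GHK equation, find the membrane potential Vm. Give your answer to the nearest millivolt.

-47 mV

Vm = 58.7 · log₁₀[(Σ P·[cation]ₒ + Σ P·[anion]ᵢ) / (Σ P·[cation]ᵢ + Σ P·[anion]ₒ)]
Numerator = 1×6.96 + 0.093×133 = 19.33
Denominator = 1×118 + 0.093×28.1 = 120.6
Vm = 58.7 · log₁₀(0.16026) = 58.7 × (-0.7952) = -46.68 mV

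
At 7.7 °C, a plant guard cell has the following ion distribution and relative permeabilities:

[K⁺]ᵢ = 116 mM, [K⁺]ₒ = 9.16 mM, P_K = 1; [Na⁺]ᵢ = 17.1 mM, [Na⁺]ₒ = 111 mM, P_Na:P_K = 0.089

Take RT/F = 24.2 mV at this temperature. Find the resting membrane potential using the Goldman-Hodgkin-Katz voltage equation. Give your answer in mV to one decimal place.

-44.0 mV

Vm = 24.2 · ln[(Σ P·[cation]ₒ + Σ P·[anion]ᵢ) / (Σ P·[cation]ᵢ + Σ P·[anion]ₒ)]
Numerator = 1×9.16 + 0.089×111 = 19.04
Denominator = 1×116 + 0.089×17.1 = 117.5
Vm = 24.2 · ln(0.162) = 24.2 × (-1.8201) = -44.05 mV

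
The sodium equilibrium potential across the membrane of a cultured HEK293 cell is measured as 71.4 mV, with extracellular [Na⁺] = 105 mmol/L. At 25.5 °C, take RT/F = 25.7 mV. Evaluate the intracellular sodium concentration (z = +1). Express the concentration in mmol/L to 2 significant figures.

Nernst: E = (25.7/1) · ln([out]/[in]), so ln([out]/[in]) = 71.4 × 1 / 25.7 = 2.7782.
[out]/[in] = e^(2.7782) = 16.09.
[in] = 105 / 16.09 = 6.526 mmol/L.

6.5 mmol/L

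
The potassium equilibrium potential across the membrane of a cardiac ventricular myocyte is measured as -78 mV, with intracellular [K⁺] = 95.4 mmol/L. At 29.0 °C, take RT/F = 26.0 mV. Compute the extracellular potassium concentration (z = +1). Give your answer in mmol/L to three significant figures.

Nernst: E = (26.0/1) · ln([out]/[in]), so ln([out]/[in]) = -78.0 × 1 / 26.0 = -3.0000.
[out]/[in] = e^(-3.0000) = 0.04979.
[out] = 0.04979 × 95.4 = 4.75 mmol/L.

4.75 mmol/L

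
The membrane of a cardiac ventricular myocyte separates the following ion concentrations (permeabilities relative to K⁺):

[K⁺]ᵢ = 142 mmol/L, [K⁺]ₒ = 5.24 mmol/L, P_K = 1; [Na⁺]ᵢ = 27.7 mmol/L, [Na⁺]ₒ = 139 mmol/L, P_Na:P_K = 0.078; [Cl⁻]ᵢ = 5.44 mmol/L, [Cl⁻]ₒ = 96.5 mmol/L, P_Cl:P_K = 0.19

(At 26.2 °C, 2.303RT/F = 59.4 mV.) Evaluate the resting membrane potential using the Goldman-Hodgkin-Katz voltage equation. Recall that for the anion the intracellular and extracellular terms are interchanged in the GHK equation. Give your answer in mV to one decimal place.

-58.1 mV

Vm = 59.4 · log₁₀[(Σ P·[cation]ₒ + Σ P·[anion]ᵢ) / (Σ P·[cation]ᵢ + Σ P·[anion]ₒ)]
Numerator = 1×5.24 + 0.078×139 + 0.19×5.44 = 17.12
Denominator = 1×142 + 0.078×27.7 + 0.19×96.5 = 162.5
Vm = 59.4 · log₁₀(0.10533) = 59.4 × (-0.9774) = -58.06 mV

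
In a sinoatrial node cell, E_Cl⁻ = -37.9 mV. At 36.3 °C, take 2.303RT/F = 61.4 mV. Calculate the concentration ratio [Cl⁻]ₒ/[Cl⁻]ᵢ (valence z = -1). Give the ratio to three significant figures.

4.14

log₁₀([out]/[in]) = E·z/(61.4) = -37.9 × -1 / 61.4 = 0.6173
[out]/[in] = 10^(0.6173) = 4.143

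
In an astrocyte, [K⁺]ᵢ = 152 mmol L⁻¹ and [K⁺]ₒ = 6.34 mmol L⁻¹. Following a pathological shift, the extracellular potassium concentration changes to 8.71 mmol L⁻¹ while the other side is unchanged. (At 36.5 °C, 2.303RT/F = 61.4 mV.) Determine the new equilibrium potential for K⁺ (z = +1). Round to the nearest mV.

After the shift: [K⁺]_out = 8.71, [K⁺]_in = 152 mmol L⁻¹.
E_new = (61.4/1)·log₁₀(8.71/152) = 61.40 · (-1.2418) = -76.25 mV

-76 mV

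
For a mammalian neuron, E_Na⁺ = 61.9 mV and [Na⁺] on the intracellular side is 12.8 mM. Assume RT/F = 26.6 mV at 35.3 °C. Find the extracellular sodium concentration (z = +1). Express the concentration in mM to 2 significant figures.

Nernst: E = (26.6/1) · ln([out]/[in]), so ln([out]/[in]) = 61.9 × 1 / 26.6 = 2.3271.
[out]/[in] = e^(2.3271) = 10.25.
[out] = 10.25 × 12.8 = 131.2 mM.

130 mM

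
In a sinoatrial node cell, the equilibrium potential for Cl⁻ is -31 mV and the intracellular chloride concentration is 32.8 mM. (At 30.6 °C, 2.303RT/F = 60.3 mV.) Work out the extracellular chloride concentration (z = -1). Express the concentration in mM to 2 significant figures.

110 mM

Nernst: E = (60.3/-1) · log₁₀([out]/[in]), so log₁₀([out]/[in]) = -31.0 × -1 / 60.3 = 0.5141.
[out]/[in] = 10^(0.5141) = 3.267.
[out] = 3.267 × 32.8 = 107.1 mM.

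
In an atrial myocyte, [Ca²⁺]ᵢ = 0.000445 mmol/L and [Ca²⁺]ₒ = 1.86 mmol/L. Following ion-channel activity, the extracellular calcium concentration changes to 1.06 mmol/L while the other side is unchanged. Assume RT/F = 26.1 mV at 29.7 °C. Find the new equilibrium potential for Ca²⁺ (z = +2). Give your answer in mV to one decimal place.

After the shift: [Ca²⁺]_out = 1.06, [Ca²⁺]_in = 0.000445 mmol/L.
E_new = (26.1/2)·ln(1.06/0.000445) = 13.05 · (7.7757) = 101.47 mV

101.5 mV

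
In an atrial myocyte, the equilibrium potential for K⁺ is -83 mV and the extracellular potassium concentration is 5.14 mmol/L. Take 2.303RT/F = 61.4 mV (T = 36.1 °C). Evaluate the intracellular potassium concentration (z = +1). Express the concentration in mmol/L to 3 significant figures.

Nernst: E = (61.4/1) · log₁₀([out]/[in]), so log₁₀([out]/[in]) = -83.0 × 1 / 61.4 = -1.3518.
[out]/[in] = 10^(-1.3518) = 0.04448.
[in] = 5.14 / 0.04448 = 115.5 mmol/L.

116 mmol/L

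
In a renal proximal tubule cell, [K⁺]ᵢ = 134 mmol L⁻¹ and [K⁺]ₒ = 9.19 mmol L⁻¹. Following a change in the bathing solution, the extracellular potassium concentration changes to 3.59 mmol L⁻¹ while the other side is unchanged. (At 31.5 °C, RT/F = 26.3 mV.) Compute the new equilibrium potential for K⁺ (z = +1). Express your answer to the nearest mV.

-95 mV

After the shift: [K⁺]_out = 3.59, [K⁺]_in = 134 mmol L⁻¹.
E_new = (26.3/1)·ln(3.59/134) = 26.30 · (-3.6197) = -95.20 mV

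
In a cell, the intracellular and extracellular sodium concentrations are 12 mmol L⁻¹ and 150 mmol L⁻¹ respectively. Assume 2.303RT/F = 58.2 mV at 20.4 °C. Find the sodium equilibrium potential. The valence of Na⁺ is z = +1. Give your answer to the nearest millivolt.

E = (58.2/z) · log₁₀([Na⁺]_out/[Na⁺]_in) with z = +1.
= (58.2/1) · log₁₀(150/12) = 58.20 · log₁₀(12.5)
= 58.20 · (1.0969) = 63.84 mV

64 mV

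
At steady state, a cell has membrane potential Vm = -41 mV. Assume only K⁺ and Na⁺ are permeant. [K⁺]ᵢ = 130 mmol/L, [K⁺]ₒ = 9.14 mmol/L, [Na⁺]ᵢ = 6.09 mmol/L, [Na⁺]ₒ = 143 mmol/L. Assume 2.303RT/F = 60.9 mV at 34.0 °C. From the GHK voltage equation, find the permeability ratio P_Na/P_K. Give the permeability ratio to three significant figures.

Let α = P_Na/P_K. GHK: Vm = 60.9·log₁₀[(Kₒ + α·Naₒ)/(Kᵢ + α·Naᵢ)].
10^(Vm/60.9) = 10^(-41.0/60.9) = 0.21221
So 0.21221·(Kᵢ + α·Naᵢ) = Kₒ + α·Naₒ → α = (0.21221·130.0 − 9.14) / (143.0 − 0.21221·6.09)
α = (27.59 − 9.14) / (143.0 − 1.292) = 18.45/141.7 = 0.1302

0.130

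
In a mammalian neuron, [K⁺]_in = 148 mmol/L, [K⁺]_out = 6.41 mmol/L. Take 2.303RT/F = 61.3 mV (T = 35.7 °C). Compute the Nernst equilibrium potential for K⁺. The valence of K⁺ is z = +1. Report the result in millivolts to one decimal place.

-83.6 mV

E = (61.3/z) · log₁₀([K⁺]_out/[K⁺]_in) with z = +1.
= (61.3/1) · log₁₀(6.41/148) = 61.30 · log₁₀(0.04331)
= 61.30 · (-1.3634) = -83.58 mV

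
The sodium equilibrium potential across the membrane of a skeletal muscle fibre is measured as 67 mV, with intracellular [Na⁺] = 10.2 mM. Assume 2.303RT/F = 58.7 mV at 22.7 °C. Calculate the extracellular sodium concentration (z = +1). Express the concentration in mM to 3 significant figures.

141 mM

Nernst: E = (58.7/1) · log₁₀([out]/[in]), so log₁₀([out]/[in]) = 67.0 × 1 / 58.7 = 1.1414.
[out]/[in] = 10^(1.1414) = 13.85.
[out] = 13.85 × 10.2 = 141.3 mM.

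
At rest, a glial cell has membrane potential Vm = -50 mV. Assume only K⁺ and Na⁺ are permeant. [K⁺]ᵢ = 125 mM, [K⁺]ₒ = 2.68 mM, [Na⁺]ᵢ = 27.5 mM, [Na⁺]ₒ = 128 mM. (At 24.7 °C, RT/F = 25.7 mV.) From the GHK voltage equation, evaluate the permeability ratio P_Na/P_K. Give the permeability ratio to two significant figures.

0.12

Let α = P_Na/P_K. GHK: Vm = 25.7·ln[(Kₒ + α·Naₒ)/(Kᵢ + α·Naᵢ)].
e^(Vm/25.7) = e^(-50.0/25.7) = 0.14291
So 0.14291·(Kᵢ + α·Naᵢ) = Kₒ + α·Naₒ → α = (0.14291·125.0 − 2.68) / (128.0 − 0.14291·27.5)
α = (17.86 − 2.68) / (128.0 − 3.93) = 15.18/124.1 = 0.1224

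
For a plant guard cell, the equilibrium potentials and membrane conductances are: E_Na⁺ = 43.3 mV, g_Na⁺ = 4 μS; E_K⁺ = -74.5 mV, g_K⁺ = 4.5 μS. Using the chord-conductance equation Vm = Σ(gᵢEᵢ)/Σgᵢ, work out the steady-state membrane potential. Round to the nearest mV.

Σ gᵢEᵢ = 4·(43.3) + 4.5·(-74.5) = -162.05
Σ gᵢ = 4 + 4.5 = 8.5
Vm = -162.05 / 8.5 = -19.06 mV

-19 mV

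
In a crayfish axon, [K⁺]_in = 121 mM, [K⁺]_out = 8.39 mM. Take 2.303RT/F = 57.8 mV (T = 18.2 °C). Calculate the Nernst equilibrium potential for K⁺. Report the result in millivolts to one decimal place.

E = (57.8/z) · log₁₀([K⁺]_out/[K⁺]_in) with z = +1.
= (57.8/1) · log₁₀(8.39/121) = 57.80 · log₁₀(0.06934)
= 57.80 · (-1.1590) = -66.99 mV

-67.0 mV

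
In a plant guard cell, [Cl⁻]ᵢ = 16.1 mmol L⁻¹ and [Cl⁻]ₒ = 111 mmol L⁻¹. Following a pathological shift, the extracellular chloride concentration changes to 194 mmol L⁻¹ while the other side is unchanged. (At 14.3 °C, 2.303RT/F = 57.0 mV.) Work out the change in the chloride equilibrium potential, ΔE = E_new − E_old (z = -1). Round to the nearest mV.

-14 mV

E_old = (57.0/-1)·log₁₀(111/16.1) = -47.79 mV
E_new = (57.0/-1)·log₁₀(194/16.1) = -61.62 mV
ΔE = -61.62 − (-47.79) = -13.82 mV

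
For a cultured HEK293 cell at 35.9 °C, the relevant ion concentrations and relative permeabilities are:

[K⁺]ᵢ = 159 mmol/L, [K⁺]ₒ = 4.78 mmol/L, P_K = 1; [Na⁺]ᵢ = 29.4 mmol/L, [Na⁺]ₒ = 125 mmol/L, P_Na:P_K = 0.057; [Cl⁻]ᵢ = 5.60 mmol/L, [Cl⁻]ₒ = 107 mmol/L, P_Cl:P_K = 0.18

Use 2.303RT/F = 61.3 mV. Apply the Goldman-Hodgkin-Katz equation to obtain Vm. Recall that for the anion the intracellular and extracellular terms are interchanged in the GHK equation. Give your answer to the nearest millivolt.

Vm = 61.3 · log₁₀[(Σ P·[cation]ₒ + Σ P·[anion]ᵢ) / (Σ P·[cation]ᵢ + Σ P·[anion]ₒ)]
Numerator = 1×4.78 + 0.057×125 + 0.18×5.60 = 12.91
Denominator = 1×159 + 0.057×29.4 + 0.18×107 = 179.9
Vm = 61.3 · log₁₀(0.071764) = 61.3 × (-1.1441) = -70.13 mV

-70 mV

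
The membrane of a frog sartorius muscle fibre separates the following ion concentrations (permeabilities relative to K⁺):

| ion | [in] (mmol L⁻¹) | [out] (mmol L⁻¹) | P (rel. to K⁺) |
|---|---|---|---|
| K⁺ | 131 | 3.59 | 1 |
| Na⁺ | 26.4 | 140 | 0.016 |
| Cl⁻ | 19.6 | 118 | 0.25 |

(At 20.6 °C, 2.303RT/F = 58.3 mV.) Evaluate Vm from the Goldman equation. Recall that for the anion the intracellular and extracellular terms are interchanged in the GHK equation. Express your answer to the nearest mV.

-69 mV

Vm = 58.3 · log₁₀[(Σ P·[cation]ₒ + Σ P·[anion]ᵢ) / (Σ P·[cation]ᵢ + Σ P·[anion]ₒ)]
Numerator = 1×3.59 + 0.016×140 + 0.25×19.6 = 10.73
Denominator = 1×131 + 0.016×26.4 + 0.25×118 = 160.9
Vm = 58.3 · log₁₀(0.066678) = 58.3 × (-1.1760) = -68.56 mV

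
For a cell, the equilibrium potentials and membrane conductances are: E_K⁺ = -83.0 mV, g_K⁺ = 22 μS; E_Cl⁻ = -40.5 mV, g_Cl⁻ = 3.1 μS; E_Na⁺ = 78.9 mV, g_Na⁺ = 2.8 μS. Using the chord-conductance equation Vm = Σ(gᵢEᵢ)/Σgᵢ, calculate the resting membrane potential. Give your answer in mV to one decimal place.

-62.0 mV

Σ gᵢEᵢ = 22·(-83.0) + 3.1·(-40.5) + 2.8·(78.9) = -1730.63
Σ gᵢ = 22 + 3.1 + 2.8 = 27.9
Vm = -1730.63 / 27.9 = -62.03 mV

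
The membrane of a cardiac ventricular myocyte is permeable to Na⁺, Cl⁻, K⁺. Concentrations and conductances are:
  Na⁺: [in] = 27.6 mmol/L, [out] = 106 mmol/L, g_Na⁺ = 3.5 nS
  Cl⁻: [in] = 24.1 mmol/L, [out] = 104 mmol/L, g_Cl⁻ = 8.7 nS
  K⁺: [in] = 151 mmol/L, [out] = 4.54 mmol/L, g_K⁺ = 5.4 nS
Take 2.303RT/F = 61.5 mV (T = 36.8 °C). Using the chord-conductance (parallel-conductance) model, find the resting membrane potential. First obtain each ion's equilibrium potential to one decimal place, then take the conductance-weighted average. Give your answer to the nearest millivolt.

E_Na⁺ = (61.5/1)·log₁₀(106/27.6) = 35.9 mV
E_Cl⁻ = (61.5/-1)·log₁₀(104/24.1) = -39.1 mV
E_K⁺ = (61.5/1)·log₁₀(4.54/151) = -93.6 mV
Vm = (Σ gᵢEᵢ)/(Σ gᵢ) = (3.5·35.9 + 8.7·-39.1 + 5.4·-93.6) / (3.5 + 8.7 + 5.4)
= -719.96 / 17.6 = -40.91 mV

-41 mV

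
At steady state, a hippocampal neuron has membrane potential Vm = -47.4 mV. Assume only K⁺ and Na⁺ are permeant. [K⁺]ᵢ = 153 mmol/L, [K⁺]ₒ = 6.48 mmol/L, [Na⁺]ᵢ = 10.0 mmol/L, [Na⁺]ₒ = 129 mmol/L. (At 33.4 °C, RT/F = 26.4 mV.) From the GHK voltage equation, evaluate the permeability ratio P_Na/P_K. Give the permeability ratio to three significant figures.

0.149

Let α = P_Na/P_K. GHK: Vm = 26.4·ln[(Kₒ + α·Naₒ)/(Kᵢ + α·Naᵢ)].
e^(Vm/26.4) = e^(-47.4/26.4) = 0.16605
So 0.16605·(Kᵢ + α·Naᵢ) = Kₒ + α·Naₒ → α = (0.16605·153.0 − 6.48) / (129.0 − 0.16605·10.0)
α = (25.41 − 6.48) / (129.0 − 1.661) = 18.93/127.3 = 0.1486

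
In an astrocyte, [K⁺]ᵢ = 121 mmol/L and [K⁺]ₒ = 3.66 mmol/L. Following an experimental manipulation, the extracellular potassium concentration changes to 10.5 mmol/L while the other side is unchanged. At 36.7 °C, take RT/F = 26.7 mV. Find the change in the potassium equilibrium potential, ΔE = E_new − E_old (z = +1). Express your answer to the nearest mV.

28 mV

E_old = (26.7/1)·ln(3.66/121) = -93.41 mV
E_new = (26.7/1)·ln(10.5/121) = -65.27 mV
ΔE = -65.27 − (-93.41) = 28.14 mV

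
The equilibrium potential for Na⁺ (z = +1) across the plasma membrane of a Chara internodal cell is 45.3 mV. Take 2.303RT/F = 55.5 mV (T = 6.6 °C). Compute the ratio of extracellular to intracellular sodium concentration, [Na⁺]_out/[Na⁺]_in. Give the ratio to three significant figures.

6.55

log₁₀([out]/[in]) = E·z/(55.5) = 45.3 × 1 / 55.5 = 0.8162
[out]/[in] = 10^(0.8162) = 6.55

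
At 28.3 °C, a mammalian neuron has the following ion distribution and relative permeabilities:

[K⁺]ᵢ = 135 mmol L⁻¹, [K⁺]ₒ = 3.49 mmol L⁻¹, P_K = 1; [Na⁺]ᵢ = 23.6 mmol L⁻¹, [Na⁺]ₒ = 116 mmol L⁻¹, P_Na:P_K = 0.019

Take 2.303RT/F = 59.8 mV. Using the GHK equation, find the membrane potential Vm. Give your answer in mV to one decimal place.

-82.3 mV

Vm = 59.8 · log₁₀[(Σ P·[cation]ₒ + Σ P·[anion]ᵢ) / (Σ P·[cation]ᵢ + Σ P·[anion]ₒ)]
Numerator = 1×3.49 + 0.019×116 = 5.694
Denominator = 1×135 + 0.019×23.6 = 135.4
Vm = 59.8 · log₁₀(0.042038) = 59.8 × (-1.3764) = -82.31 mV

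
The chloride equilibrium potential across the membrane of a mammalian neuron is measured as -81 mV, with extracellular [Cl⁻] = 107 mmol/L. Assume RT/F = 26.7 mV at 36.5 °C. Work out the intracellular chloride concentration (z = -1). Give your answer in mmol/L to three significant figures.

Nernst: E = (26.7/-1) · ln([out]/[in]), so ln([out]/[in]) = -81.0 × -1 / 26.7 = 3.0337.
[out]/[in] = e^(3.0337) = 20.77.
[in] = 107 / 20.77 = 5.151 mmol/L.

5.15 mmol/L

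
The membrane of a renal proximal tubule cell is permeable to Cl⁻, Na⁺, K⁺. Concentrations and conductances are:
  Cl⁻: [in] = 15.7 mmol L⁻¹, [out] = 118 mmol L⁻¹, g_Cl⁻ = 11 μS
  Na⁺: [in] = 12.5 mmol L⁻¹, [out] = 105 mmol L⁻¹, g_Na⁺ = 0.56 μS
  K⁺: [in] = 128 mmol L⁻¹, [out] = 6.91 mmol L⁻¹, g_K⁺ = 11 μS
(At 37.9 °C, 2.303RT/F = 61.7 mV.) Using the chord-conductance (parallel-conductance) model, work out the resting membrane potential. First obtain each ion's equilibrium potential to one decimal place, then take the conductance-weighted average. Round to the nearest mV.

-63 mV

E_Cl⁻ = (61.7/-1)·log₁₀(118/15.7) = -54.0 mV
E_Na⁺ = (61.7/1)·log₁₀(105/12.5) = 57.0 mV
E_K⁺ = (61.7/1)·log₁₀(6.91/128) = -78.2 mV
Vm = (Σ gᵢEᵢ)/(Σ gᵢ) = (11·-54.0 + 0.56·57.0 + 11·-78.2) / (11 + 0.56 + 11)
= -1422.28 / 22.56 = -63.04 mV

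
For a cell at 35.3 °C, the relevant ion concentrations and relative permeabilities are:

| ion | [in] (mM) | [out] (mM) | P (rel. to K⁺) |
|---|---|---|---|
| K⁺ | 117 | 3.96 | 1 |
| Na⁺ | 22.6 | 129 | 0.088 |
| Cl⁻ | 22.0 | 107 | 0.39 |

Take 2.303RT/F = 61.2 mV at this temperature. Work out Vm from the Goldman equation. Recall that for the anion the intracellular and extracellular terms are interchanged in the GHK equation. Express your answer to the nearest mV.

Vm = 61.2 · log₁₀[(Σ P·[cation]ₒ + Σ P·[anion]ᵢ) / (Σ P·[cation]ᵢ + Σ P·[anion]ₒ)]
Numerator = 1×3.96 + 0.088×129 + 0.39×22.0 = 23.89
Denominator = 1×117 + 0.088×22.6 + 0.39×107 = 160.7
Vm = 61.2 · log₁₀(0.14866) = 61.2 × (-0.8278) = -50.66 mV

-51 mV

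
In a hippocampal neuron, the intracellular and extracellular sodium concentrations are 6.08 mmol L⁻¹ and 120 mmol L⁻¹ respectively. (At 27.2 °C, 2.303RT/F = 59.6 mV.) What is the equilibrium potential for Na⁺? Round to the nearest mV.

77 mV

E = (59.6/z) · log₁₀([Na⁺]_out/[Na⁺]_in) with z = +1.
= (59.6/1) · log₁₀(120/6.08) = 59.60 · log₁₀(19.74)
= 59.60 · (1.2953) = 77.20 mV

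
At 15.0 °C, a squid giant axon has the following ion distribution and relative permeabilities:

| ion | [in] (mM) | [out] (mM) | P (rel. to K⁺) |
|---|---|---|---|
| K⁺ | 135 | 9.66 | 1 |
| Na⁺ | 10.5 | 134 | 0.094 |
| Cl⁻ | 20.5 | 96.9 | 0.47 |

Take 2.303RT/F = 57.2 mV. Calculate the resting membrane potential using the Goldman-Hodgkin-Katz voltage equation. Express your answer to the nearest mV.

Vm = 57.2 · log₁₀[(Σ P·[cation]ₒ + Σ P·[anion]ᵢ) / (Σ P·[cation]ᵢ + Σ P·[anion]ₒ)]
Numerator = 1×9.66 + 0.094×134 + 0.47×20.5 = 31.89
Denominator = 1×135 + 0.094×10.5 + 0.47×96.9 = 181.5
Vm = 57.2 · log₁₀(0.17568) = 57.2 × (-0.7553) = -43.20 mV

-43 mV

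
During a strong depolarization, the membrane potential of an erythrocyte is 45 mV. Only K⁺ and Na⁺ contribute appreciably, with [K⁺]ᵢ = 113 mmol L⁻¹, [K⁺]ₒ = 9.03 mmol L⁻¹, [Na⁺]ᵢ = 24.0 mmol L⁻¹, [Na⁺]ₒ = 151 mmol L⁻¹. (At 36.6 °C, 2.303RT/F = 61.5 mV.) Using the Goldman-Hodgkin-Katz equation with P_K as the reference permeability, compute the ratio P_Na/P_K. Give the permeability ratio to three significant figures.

27.8

Let α = P_Na/P_K. GHK: Vm = 61.5·log₁₀[(Kₒ + α·Naₒ)/(Kᵢ + α·Naᵢ)].
10^(Vm/61.5) = 10^(45.0/61.5) = 5.3915
So 5.3915·(Kᵢ + α·Naᵢ) = Kₒ + α·Naₒ → α = (5.3915·113.0 − 9.03) / (151.0 − 5.3915·24.0)
α = (609.2 − 9.03) / (151.0 − 129.4) = 600.2/21.6 = 27.78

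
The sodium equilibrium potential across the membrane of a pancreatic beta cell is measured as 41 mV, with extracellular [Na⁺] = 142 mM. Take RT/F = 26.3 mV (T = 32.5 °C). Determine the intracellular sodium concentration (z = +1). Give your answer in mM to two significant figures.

30 mM

Nernst: E = (26.3/1) · ln([out]/[in]), so ln([out]/[in]) = 41.0 × 1 / 26.3 = 1.5589.
[out]/[in] = e^(1.5589) = 4.754.
[in] = 142 / 4.754 = 29.87 mM.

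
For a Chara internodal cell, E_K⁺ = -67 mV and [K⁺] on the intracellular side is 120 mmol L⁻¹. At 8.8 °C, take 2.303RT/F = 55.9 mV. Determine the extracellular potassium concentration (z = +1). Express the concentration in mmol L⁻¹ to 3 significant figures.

Nernst: E = (55.9/1) · log₁₀([out]/[in]), so log₁₀([out]/[in]) = -67.0 × 1 / 55.9 = -1.1986.
[out]/[in] = 10^(-1.1986) = 0.0633.
[out] = 0.0633 × 120 = 7.596 mmol L⁻¹.

7.60 mmol L⁻¹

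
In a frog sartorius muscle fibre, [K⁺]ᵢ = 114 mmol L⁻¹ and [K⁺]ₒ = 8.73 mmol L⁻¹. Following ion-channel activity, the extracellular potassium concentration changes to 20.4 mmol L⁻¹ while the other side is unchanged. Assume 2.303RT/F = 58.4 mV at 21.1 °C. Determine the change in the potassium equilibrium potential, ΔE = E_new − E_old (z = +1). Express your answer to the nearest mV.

E_old = (58.4/1)·log₁₀(8.73/114) = -65.17 mV
E_new = (58.4/1)·log₁₀(20.4/114) = -43.64 mV
ΔE = -43.64 − (-65.17) = 21.53 mV

22 mV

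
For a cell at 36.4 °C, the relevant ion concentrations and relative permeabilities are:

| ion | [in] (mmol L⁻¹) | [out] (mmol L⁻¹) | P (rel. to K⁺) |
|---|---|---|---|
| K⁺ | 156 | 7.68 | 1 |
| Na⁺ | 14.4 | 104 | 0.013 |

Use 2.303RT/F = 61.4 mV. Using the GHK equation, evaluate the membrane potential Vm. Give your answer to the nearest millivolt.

-76 mV

Vm = 61.4 · log₁₀[(Σ P·[cation]ₒ + Σ P·[anion]ᵢ) / (Σ P·[cation]ᵢ + Σ P·[anion]ₒ)]
Numerator = 1×7.68 + 0.013×104 = 9.032
Denominator = 1×156 + 0.013×14.4 = 156.2
Vm = 61.4 · log₁₀(0.057828) = 61.4 × (-1.2379) = -76.00 mV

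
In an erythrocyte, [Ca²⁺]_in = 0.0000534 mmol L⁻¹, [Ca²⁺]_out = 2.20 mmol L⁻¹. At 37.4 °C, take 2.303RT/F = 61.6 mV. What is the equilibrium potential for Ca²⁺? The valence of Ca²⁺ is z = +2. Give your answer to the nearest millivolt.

142 mV

E = (61.6/z) · log₁₀([Ca²⁺]_out/[Ca²⁺]_in) with z = +2.
= (61.6/2) · log₁₀(2.20/0.0000534) = 30.80 · log₁₀(4.12e+04)
= 30.80 · (4.6149) = 142.14 mV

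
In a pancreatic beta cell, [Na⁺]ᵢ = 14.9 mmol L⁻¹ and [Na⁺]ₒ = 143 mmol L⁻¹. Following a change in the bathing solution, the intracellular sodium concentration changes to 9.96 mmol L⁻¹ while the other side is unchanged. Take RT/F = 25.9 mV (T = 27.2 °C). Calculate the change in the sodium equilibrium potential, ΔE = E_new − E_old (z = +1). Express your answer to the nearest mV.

10 mV

E_old = (25.9/1)·ln(143/14.9) = 58.57 mV
E_new = (25.9/1)·ln(143/9.96) = 69.00 mV
ΔE = 69.00 − (58.57) = 10.43 mV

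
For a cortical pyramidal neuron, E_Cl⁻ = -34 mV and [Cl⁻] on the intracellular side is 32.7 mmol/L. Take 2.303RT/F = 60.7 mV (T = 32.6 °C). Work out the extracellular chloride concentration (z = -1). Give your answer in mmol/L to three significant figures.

Nernst: E = (60.7/-1) · log₁₀([out]/[in]), so log₁₀([out]/[in]) = -34.0 × -1 / 60.7 = 0.5601.
[out]/[in] = 10^(0.5601) = 3.632.
[out] = 3.632 × 32.7 = 118.8 mmol/L.

119 mmol/L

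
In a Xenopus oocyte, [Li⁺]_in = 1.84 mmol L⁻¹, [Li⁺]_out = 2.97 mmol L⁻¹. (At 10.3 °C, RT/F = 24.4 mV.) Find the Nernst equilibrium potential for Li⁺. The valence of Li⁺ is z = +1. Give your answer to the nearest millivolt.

12 mV

E = (24.4/z) · ln([Li⁺]_out/[Li⁺]_in) with z = +1.
= (24.4/1) · ln(2.97/1.84) = 24.40 · ln(1.614)
= 24.40 · (0.4788) = 11.68 mV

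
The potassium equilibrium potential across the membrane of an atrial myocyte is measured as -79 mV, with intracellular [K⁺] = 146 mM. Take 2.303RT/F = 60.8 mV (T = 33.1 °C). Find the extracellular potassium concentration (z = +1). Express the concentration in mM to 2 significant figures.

7.3 mM

Nernst: E = (60.8/1) · log₁₀([out]/[in]), so log₁₀([out]/[in]) = -79.0 × 1 / 60.8 = -1.2993.
[out]/[in] = 10^(-1.2993) = 0.05019.
[out] = 0.05019 × 146 = 7.328 mM.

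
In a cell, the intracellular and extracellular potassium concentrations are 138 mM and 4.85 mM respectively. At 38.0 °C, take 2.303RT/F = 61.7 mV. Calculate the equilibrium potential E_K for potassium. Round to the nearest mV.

E = (61.7/z) · log₁₀([K⁺]_out/[K⁺]_in) with z = +1.
= (61.7/1) · log₁₀(4.85/138) = 61.70 · log₁₀(0.03514)
= 61.70 · (-1.4541) = -89.72 mV

-90 mV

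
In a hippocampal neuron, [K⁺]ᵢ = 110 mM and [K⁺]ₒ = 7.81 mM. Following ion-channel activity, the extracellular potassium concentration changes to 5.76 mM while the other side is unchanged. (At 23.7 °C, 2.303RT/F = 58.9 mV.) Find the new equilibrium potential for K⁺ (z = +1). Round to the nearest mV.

After the shift: [K⁺]_out = 5.76, [K⁺]_in = 110 mM.
E_new = (58.9/1)·log₁₀(5.76/110) = 58.90 · (-1.2810) = -75.45 mV

-75 mV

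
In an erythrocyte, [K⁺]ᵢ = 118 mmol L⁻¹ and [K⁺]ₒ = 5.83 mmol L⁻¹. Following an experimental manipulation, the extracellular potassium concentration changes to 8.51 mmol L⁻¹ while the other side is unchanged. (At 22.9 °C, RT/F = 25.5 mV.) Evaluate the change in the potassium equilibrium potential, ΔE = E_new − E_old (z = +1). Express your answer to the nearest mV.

10 mV

E_old = (25.5/1)·ln(5.83/118) = -76.70 mV
E_new = (25.5/1)·ln(8.51/118) = -67.05 mV
ΔE = -67.05 − (-76.70) = 9.64 mV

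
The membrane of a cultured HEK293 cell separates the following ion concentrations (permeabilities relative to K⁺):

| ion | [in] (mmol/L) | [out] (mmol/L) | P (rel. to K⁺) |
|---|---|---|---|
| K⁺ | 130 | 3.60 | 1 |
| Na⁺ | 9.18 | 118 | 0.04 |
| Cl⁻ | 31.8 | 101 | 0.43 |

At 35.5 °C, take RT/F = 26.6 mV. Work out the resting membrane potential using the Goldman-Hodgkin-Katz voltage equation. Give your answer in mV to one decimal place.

-55.0 mV

Vm = 26.6 · ln[(Σ P·[cation]ₒ + Σ P·[anion]ᵢ) / (Σ P·[cation]ᵢ + Σ P·[anion]ₒ)]
Numerator = 1×3.60 + 0.04×118 + 0.43×31.8 = 21.99
Denominator = 1×130 + 0.04×9.18 + 0.43×101 = 173.8
Vm = 26.6 · ln(0.12655) = 26.6 × (-2.0671) = -54.99 mV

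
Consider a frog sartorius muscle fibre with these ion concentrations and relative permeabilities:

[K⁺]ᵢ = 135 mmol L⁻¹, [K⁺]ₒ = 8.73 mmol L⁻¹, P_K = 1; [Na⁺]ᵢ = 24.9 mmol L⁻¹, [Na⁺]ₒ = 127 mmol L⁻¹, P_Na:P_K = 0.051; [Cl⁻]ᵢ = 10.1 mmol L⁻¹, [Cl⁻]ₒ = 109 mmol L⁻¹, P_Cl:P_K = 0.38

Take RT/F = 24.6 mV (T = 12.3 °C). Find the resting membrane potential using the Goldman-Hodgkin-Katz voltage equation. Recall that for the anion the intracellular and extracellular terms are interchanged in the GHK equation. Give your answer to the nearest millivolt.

-55 mV

Vm = 24.6 · ln[(Σ P·[cation]ₒ + Σ P·[anion]ᵢ) / (Σ P·[cation]ᵢ + Σ P·[anion]ₒ)]
Numerator = 1×8.73 + 0.051×127 + 0.38×10.1 = 19.05
Denominator = 1×135 + 0.051×24.9 + 0.38×109 = 177.7
Vm = 24.6 · ln(0.10718) = 24.6 × (-2.2332) = -54.94 mV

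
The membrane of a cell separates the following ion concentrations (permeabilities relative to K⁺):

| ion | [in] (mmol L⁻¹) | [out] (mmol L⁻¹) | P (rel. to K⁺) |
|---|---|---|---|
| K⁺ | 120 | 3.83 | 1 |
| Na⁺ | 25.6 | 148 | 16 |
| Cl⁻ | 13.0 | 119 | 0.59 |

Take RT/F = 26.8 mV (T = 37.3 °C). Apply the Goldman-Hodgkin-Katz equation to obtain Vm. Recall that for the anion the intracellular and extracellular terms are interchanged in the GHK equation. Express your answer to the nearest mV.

37 mV

Vm = 26.8 · ln[(Σ P·[cation]ₒ + Σ P·[anion]ᵢ) / (Σ P·[cation]ᵢ + Σ P·[anion]ₒ)]
Numerator = 1×3.83 + 16×148 + 0.59×13.0 = 2380
Denominator = 1×120 + 16×25.6 + 0.59×119 = 599.8
Vm = 26.8 · ln(3.9671) = 26.8 × (1.3780) = 36.93 mV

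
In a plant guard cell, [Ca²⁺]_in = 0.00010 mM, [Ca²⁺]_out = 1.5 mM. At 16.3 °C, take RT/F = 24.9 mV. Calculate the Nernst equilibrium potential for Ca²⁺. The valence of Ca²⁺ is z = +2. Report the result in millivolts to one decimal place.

E = (24.9/z) · ln([Ca²⁺]_out/[Ca²⁺]_in) with z = +2.
= (24.9/2) · ln(1.5/0.00010) = 12.45 · ln(1.5e+04)
= 12.45 · (9.6158) = 119.72 mV

119.7 mV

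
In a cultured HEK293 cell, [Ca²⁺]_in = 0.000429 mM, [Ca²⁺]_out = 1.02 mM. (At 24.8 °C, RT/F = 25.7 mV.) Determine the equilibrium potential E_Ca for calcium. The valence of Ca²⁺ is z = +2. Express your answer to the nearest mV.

100 mV

E = (25.7/z) · ln([Ca²⁺]_out/[Ca²⁺]_in) with z = +2.
= (25.7/2) · ln(1.02/0.000429) = 12.85 · ln(2378)
= 12.85 · (7.7739) = 99.89 mV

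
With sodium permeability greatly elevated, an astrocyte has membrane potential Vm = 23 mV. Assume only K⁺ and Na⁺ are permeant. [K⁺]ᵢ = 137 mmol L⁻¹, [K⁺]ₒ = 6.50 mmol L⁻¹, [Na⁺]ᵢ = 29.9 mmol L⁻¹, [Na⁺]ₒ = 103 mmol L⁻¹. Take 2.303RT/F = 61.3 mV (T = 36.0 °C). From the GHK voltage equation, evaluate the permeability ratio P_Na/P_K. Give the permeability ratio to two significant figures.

9.9

Let α = P_Na/P_K. GHK: Vm = 61.3·log₁₀[(Kₒ + α·Naₒ)/(Kᵢ + α·Naᵢ)].
10^(Vm/61.3) = 10^(23.0/61.3) = 2.3725
So 2.3725·(Kᵢ + α·Naᵢ) = Kₒ + α·Naₒ → α = (2.3725·137.0 − 6.5) / (103.0 − 2.3725·29.9)
α = (325 − 6.5) / (103.0 − 70.94) = 318.5/32.06 = 9.935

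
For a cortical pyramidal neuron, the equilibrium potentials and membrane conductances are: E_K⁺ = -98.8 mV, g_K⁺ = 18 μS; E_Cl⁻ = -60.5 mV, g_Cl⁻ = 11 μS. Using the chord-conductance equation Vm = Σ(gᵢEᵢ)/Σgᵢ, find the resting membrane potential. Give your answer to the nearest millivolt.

-84 mV

Σ gᵢEᵢ = 18·(-98.8) + 11·(-60.5) = -2443.90
Σ gᵢ = 18 + 11 = 29
Vm = -2443.90 / 29 = -84.27 mV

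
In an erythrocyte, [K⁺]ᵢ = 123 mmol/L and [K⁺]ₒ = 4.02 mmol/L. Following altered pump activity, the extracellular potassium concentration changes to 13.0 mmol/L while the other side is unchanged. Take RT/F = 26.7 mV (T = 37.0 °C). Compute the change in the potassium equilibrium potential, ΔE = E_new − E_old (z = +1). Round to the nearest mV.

E_old = (26.7/1)·ln(4.02/123) = -91.34 mV
E_new = (26.7/1)·ln(13.0/123) = -60.00 mV
ΔE = -60.00 − (-91.34) = 31.34 mV

31 mV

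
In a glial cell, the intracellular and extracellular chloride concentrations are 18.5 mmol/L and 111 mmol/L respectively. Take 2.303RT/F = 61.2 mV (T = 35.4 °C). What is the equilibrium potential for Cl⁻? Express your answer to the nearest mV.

E = (61.2/z) · log₁₀([Cl⁻]_out/[Cl⁻]_in) with z = -1.
For an anion, dividing by z = -1 reverses the sign.
= (61.2/-1) · log₁₀(111/18.5) = -61.20 · log₁₀(6)
= -61.20 · (0.7782) = -47.62 mV

-48 mV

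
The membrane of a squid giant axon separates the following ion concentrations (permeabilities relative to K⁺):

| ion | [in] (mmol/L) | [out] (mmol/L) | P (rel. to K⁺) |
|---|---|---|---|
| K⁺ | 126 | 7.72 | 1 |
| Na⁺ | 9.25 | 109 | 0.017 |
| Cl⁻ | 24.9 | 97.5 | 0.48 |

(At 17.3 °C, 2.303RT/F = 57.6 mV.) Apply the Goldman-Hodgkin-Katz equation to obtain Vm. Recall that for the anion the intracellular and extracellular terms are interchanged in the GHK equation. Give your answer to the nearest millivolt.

Vm = 57.6 · log₁₀[(Σ P·[cation]ₒ + Σ P·[anion]ᵢ) / (Σ P·[cation]ᵢ + Σ P·[anion]ₒ)]
Numerator = 1×7.72 + 0.017×109 + 0.48×24.9 = 21.52
Denominator = 1×126 + 0.017×9.25 + 0.48×97.5 = 173
Vm = 57.6 · log₁₀(0.12445) = 57.6 × (-0.9050) = -52.13 mV

-52 mV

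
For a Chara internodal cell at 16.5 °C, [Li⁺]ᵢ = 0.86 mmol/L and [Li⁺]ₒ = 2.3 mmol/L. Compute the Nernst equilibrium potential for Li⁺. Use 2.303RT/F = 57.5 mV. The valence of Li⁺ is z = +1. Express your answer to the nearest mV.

E = (57.5/z) · log₁₀([Li⁺]_out/[Li⁺]_in) with z = +1.
= (57.5/1) · log₁₀(2.3/0.86) = 57.50 · log₁₀(2.674)
= 57.50 · (0.4272) = 24.57 mV

25 mV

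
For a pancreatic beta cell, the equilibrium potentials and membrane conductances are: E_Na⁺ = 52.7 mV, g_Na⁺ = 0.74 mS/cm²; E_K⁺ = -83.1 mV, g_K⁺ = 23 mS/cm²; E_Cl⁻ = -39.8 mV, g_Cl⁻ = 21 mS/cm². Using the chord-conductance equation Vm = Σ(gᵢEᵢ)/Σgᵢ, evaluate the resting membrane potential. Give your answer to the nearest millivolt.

Σ gᵢEᵢ = 0.74·(52.7) + 23·(-83.1) + 21·(-39.8) = -2708.10
Σ gᵢ = 0.74 + 23 + 21 = 44.74
Vm = -2708.10 / 44.74 = -60.53 mV

-61 mV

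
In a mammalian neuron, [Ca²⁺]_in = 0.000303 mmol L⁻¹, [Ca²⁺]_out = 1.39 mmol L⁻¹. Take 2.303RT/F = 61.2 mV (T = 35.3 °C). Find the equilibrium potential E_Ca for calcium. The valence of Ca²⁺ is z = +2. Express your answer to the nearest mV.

E = (61.2/z) · log₁₀([Ca²⁺]_out/[Ca²⁺]_in) with z = +2.
= (61.2/2) · log₁₀(1.39/0.000303) = 30.60 · log₁₀(4587)
= 30.60 · (3.6616) = 112.04 mV

112 mV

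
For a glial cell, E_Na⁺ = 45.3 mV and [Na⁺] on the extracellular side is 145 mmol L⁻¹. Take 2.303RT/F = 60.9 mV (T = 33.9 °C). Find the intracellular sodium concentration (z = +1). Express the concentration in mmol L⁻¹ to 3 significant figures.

26.2 mmol L⁻¹

Nernst: E = (60.9/1) · log₁₀([out]/[in]), so log₁₀([out]/[in]) = 45.3 × 1 / 60.9 = 0.7438.
[out]/[in] = 10^(0.7438) = 5.544.
[in] = 145 / 5.544 = 26.15 mmol L⁻¹.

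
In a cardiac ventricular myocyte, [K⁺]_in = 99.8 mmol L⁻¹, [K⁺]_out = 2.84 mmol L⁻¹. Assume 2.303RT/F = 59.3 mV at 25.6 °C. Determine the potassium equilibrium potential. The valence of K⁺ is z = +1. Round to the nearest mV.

E = (59.3/z) · log₁₀([K⁺]_out/[K⁺]_in) with z = +1.
= (59.3/1) · log₁₀(2.84/99.8) = 59.30 · log₁₀(0.02846)
= 59.30 · (-1.5458) = -91.67 mV

-92 mV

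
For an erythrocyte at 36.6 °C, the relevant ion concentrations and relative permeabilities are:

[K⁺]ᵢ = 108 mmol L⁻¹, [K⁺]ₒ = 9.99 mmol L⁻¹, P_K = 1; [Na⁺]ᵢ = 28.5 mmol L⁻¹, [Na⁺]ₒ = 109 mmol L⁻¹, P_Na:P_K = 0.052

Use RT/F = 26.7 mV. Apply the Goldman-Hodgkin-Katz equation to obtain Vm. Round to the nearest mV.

Vm = 26.7 · ln[(Σ P·[cation]ₒ + Σ P·[anion]ᵢ) / (Σ P·[cation]ᵢ + Σ P·[anion]ₒ)]
Numerator = 1×9.99 + 0.052×109 = 15.66
Denominator = 1×108 + 0.052×28.5 = 109.5
Vm = 26.7 · ln(0.14302) = 26.7 × (-1.9448) = -51.93 mV

-52 mV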